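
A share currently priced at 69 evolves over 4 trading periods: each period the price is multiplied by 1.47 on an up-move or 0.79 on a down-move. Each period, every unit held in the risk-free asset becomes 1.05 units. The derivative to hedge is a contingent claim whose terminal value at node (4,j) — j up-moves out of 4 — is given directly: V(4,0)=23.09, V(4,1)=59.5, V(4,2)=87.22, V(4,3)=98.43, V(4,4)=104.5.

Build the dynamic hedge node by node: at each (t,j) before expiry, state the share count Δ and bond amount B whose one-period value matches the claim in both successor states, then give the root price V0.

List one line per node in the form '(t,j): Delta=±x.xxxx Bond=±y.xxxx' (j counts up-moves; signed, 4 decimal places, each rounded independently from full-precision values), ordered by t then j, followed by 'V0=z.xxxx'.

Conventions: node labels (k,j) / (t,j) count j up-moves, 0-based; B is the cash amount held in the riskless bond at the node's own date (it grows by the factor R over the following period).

(0,0): Delta=0.4434 Bond=26.8406
(1,0): Delta=0.7004 Bond=14.1765
(1,1): Delta=0.2204 Bond=50.8078
(2,0): Delta=1.0761 Bond=-1.2955
(2,1): Delta=0.3742 Bond=41.0236
(2,2): Delta=0.0868 Bond=73.2571
(3,0): Delta=1.5739 Bond=-18.2951
(3,1): Delta=0.6440 Bond=25.9961
(3,2): Delta=0.1400 Bond=70.6634
(3,3): Delta=0.0407 Bond=87.0268
V0=57.4370

Since d<R<u, set p* = (R−d)/(u−d) = 0.3824; price each node as the discounted p*-expectation of its children.
At maturity the claim pays: V(4,0)=23.0900, V(4,1)=59.5000, V(4,2)=87.2200, V(4,3)=98.4300, V(4,4)=104.5000
  t=3,j=0: stock 34.0197 → up 50.0089 (V=59.5000), down 26.8756 (V=23.0900). Price 35.2490; hedge Δ=1.5739, bond B=-18.2951.
  t=3,j=1: stock 63.3025 → up 93.0546 (V=87.2200), down 50.0089 (V=59.5000). Price 66.7608; hedge Δ=0.6440, bond B=25.9961.
  t=3,j=2: stock 117.7907 → up 173.1523 (V=98.4300), down 93.0546 (V=87.2200). Price 87.1487; hedge Δ=0.1400, bond B=70.6634.
  t=3,j=3: stock 219.1801 → up 322.1947 (V=104.5000), down 173.1523 (V=98.4300). Price 95.9532; hedge Δ=0.0407, bond B=87.0268.
  t=2,j=0: stock 43.0629 → up 63.3025 (V=66.7608), down 34.0197 (V=35.2490). Price 45.0454; hedge Δ=1.0761, bond B=-1.2955.
  t=2,j=1: stock 80.1297 → up 117.7907 (V=87.1487), down 63.3025 (V=66.7608). Price 71.0059; hedge Δ=0.3742, bond B=41.0236.
  t=2,j=2: stock 149.1021 → up 219.1801 (V=95.9532), down 117.7907 (V=87.1487). Price 86.2049; hedge Δ=0.0868, bond B=73.2571.
  t=1,j=0: stock 54.5100 → up 80.1297 (V=71.0059), down 43.0629 (V=45.0454). Price 52.3538; hedge Δ=0.7004, bond B=14.1765.
  t=1,j=1: stock 101.4300 → up 149.1021 (V=86.2049), down 80.1297 (V=71.0059). Price 73.1593; hedge Δ=0.2204, bond B=50.8078.
  t=0,j=0: stock 69.0000 → up 101.4300 (V=73.1593), down 54.5100 (V=52.3538). Price 57.4370; hedge Δ=0.4434, bond B=26.8406.
Check: Δ(0,0)·S0 + B(0,0) = 57.4370 = V0.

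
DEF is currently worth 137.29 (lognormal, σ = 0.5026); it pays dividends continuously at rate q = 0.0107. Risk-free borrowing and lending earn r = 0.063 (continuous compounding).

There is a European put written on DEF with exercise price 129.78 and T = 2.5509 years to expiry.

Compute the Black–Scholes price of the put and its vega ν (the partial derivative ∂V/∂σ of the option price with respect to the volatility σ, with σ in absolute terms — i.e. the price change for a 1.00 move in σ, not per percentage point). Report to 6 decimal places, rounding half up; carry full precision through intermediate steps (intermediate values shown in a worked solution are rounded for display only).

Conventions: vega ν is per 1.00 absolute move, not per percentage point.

σ√T = 0.5026·√2.5509 = 0.802729
d₁ = (ln(S/K) + (r−q+σ²/2)T) / (σ√T) = (ln(137.29/129.78) + (0.063−0.0107+0.5026²/2)·2.5509) / 0.802729 = (0.056255 + 0.455599) / 0.802729 = 0.637642
d₂ = d₁ − σ√T = 0.637642 − 0.802729 = -0.165087
e^{−rT} = 0.851542
e^{−qT} = 0.973075
N(−d₁) = 0.261853,  N(−d₂) = 0.565562
Put price V = K·e^{−rT}·N(−d₂) − S·e^{−qT}·N(−d₁) = 62.502048 − 34.981876 = 27.520171
φ(d₁) = (1/√(2π))·e^{−d₁²/2} = 0.325552
ν = S·e^{−qT}·φ(d₁)·√T = 69.462823

price = 27.520171
ν = 69.462823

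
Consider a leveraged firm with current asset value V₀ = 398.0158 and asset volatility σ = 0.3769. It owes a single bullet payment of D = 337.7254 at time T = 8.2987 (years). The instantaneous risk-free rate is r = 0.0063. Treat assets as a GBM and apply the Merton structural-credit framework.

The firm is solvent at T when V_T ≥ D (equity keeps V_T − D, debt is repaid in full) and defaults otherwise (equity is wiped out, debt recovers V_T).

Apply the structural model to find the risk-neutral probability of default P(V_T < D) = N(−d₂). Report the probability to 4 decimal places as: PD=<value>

Apply the equity-as-call identities (strike 337.7254, horizon 8.2987 years):
d₁ = [ln(V₀/D) + (r + σ²/2)T] / (σ√T)
   = [ln(398.0158/337.7254) + (0.0063 + 0.5·0.3769²)·8.2987] / (0.3769·√8.2987)
   = [0.164259 + 0.641712] / 1.085753 = 0.742315
d₂ = d₁ − σ√T = 0.742315 − 1.085753 = -0.343439
risk-neutral PD = N(−d₂) = N(0.343439) = 0.634366

PD=0.6344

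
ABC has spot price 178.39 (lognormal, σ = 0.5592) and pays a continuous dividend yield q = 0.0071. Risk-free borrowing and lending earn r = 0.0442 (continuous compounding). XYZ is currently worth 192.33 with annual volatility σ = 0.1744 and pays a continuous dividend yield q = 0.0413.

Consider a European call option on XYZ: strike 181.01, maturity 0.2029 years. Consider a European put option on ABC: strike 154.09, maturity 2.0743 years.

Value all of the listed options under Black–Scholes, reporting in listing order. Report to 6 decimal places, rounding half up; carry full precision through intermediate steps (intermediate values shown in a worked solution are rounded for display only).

[XYZ call K=181.01]
σ√T = 0.1744·√0.2029 = 0.078557
d₁ = (ln(S/K) + (r−q+σ²/2)T) / (σ√T) = (ln(192.33/181.01) + (0.0442−0.0413+0.1744²/2)·0.2029) / 0.078557 = (0.060660 + 0.003674) / 0.078557 = 0.818947
d₂ = d₁ − σ√T = 0.818947 − 0.078557 = 0.740390
e^{−rT} = 0.991072
e^{−qT} = 0.991655
N(d₁) = 0.793592,  N(d₂) = 0.770468
price = S·e^{−qT}·N(d₁) − K·e^{−rT}·N(d₂) = 151.357821 − 138.217317 = 13.140504
[ABC put K=154.09]
σ√T = 0.5592·√2.0743 = 0.805384
d₁ = (ln(S/K) + (r−q+σ²/2)T) / (σ√T) = (ln(178.39/154.09) + (0.0442−0.0071+0.5592²/2)·2.0743) / 0.805384 = (0.146435 + 0.401278) / 0.805384 = 0.680065
d₂ = d₁ − σ√T = 0.680065 − 0.805384 = -0.125319
e^{−rT} = 0.912393
e^{−qT} = 0.985380
N(−d₁) = 0.248232,  N(−d₂) = 0.549864
price = K·e^{−rT}·N(−d₂) − S·e^{−qT}·N(−d₁) = 77.305821 − 43.634654 = 33.671167

price(XYZ call K=181.01) = 13.140504
price(ABC put K=154.09) = 33.671167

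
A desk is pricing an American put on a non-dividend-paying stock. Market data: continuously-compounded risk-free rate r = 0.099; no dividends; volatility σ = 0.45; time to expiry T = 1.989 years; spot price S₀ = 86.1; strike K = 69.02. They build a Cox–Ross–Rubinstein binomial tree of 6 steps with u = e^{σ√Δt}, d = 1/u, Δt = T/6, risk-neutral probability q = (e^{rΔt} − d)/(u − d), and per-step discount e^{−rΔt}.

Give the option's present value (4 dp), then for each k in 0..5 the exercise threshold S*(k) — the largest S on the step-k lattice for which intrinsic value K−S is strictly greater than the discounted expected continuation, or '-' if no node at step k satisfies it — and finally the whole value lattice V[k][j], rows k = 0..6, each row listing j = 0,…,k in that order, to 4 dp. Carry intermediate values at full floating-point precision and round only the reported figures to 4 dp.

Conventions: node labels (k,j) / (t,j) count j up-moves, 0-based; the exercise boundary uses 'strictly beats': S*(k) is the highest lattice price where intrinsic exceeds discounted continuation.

price = 7.7581
boundary = - - - 39.5764 30.5432 39.5764
tree:
7.7581
12.5068 3.5136
19.5525 6.2758 0.9781
29.4436 10.9386 2.0184 0.0000
38.4768 18.4206 4.1653 0.0000 0.0000
45.4483 29.4436 8.5958 0.0000 0.0000 0.0000
50.8285 38.4768 17.7388 0.0000 0.0000 0.0000 0.0000

params: Δt=0.33150 u=1.29575 d=0.77175 q=0.49926 e^(-rΔt)=0.96771
t_6 payoffs: 50.8285 38.4768 17.7388 0.0000 0.0000 0.0000 0.0000
t_5: node(5,0) S=23.5717 payoff=45.4483 vs cont=43.2199 → 45.4483 [stop]  node(5,1) S=39.5764 payoff=29.4436 vs cont=27.2152 → 29.4436 [stop]  node(5,2) S=66.4478 payoff=2.5722 vs cont=8.5958 → 8.5958 [wait]  node(5,3) S=111.5644 payoff=0.0000 vs cont=0.0000 → 0.0000 [wait]  node(5,4) S=187.3139 payoff=0.0000 vs cont=0.0000 → 0.0000 [wait]  node(5,5) S=314.4956 payoff=0.0000 vs cont=0.0000 → 0.0000 [wait]  ⇒ S*(5)=39.5764
t_4: node(4,0) S=30.5432 payoff=38.4768 vs cont=36.2485 → 38.4768 [stop]  node(4,1) S=51.2812 payoff=17.7388 vs cont=18.4206 → 18.4206 [wait]  node(4,2) S=86.1000 payoff=0.0000 vs cont=4.1653 → 4.1653 [wait]  node(4,3) S=144.5599 payoff=0.0000 vs cont=0.0000 → 0.0000 [wait]  node(4,4) S=242.7126 payoff=0.0000 vs cont=0.0000 → 0.0000 [wait]  ⇒ S*(4)=30.5432
t_3: node(3,0) S=39.5764 payoff=29.4436 vs cont=27.5447 → 29.4436 [stop]  node(3,1) S=66.4478 payoff=2.5722 vs cont=10.9386 → 10.9386 [wait]  node(3,2) S=111.5644 payoff=0.0000 vs cont=2.0184 → 2.0184 [wait]  node(3,3) S=187.3139 payoff=0.0000 vs cont=0.0000 → 0.0000 [wait]  ⇒ S*(3)=39.5764
t_2: node(2,0) S=51.2812 payoff=17.7388 vs cont=19.5525 → 19.5525 [wait]  node(2,1) S=86.1000 payoff=0.0000 vs cont=6.2758 → 6.2758 [wait]  node(2,2) S=144.5599 payoff=0.0000 vs cont=0.9781 → 0.9781 [wait]  ⇒ S*(2)=-
t_1: node(1,0) S=66.4478 payoff=2.5722 vs cont=12.5068 → 12.5068 [wait]  node(1,1) S=111.5644 payoff=0.0000 vs cont=3.5136 → 3.5136 [wait]  ⇒ S*(1)=-
t_0: node(0,0) S=86.1000 payoff=0.0000 vs cont=7.7581 → 7.7581 [wait]  ⇒ S*(0)=-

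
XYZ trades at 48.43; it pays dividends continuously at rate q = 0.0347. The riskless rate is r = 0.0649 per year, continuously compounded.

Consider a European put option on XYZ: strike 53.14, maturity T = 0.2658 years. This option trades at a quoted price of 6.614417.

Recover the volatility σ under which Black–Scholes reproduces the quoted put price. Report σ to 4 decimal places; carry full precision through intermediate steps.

At σ = 0.4037 the Black–Scholes value reproduces the quote:
σ√T = 0.4037·√0.2658 = 0.208131
d₁ = (ln(S/K) + (r−q+σ²/2)T) / (σ√T) = (ln(48.43/53.14) + (0.0649−0.0347+0.4037²/2)·0.2658) / 0.208131 = (-0.092810 + 0.029686) / 0.208131 = -0.303291
d₂ = d₁ − σ√T = -0.303291 − 0.208131 = -0.511421
e^{−rT} = 0.982898
e^{−qT} = 0.990819
N(−d₁) = 0.619166,  N(−d₂) = 0.695472
V = K·e^{−rT}·N(−d₂) − S·e^{−qT}·N(−d₁) = 36.325320 − 29.710902 = 6.614417 (equal to the quote); since ∂V/∂σ > 0 for all σ, the implied volatility is unique

sigma = 0.4037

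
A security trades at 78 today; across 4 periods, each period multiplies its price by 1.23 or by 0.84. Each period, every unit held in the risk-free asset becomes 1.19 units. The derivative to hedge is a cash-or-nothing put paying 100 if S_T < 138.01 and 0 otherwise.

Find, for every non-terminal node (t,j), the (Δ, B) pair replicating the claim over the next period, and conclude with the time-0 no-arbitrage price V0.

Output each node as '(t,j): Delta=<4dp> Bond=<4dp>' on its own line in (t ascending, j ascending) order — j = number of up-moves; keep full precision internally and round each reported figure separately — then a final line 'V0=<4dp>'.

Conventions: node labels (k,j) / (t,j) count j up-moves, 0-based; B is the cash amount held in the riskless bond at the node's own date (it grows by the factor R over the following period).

Arbitrage-free pricing uses the up-move probability p* = (R−d)/(u−d) = 0.8974, discounting each step at R = 1.19.
Expiry values: V(4,0)=100.0000, V(4,1)=100.0000, V(4,2)=100.0000, V(4,3)=100.0000, V(4,4)=0.0000
(3,0): S=46.2309. Δ = (V_up−V_dn)/(S_up−S_dn) = (100.0000−100.0000)/(56.8640−38.8340) = 0.0000. V = [p*·100.0000 + (1−p*)·100.0000]/1.19 = 84.0336. B = V − Δ·S = 84.0336.
(3,1): S=67.6953. Δ = (V_up−V_dn)/(S_up−S_dn) = (100.0000−100.0000)/(83.2652−56.8640) = 0.0000. V = [p*·100.0000 + (1−p*)·100.0000]/1.19 = 84.0336. B = V − Δ·S = 84.0336.
(3,2): S=99.1252. Δ = (V_up−V_dn)/(S_up−S_dn) = (100.0000−100.0000)/(121.9240−83.2652) = 0.0000. V = [p*·100.0000 + (1−p*)·100.0000]/1.19 = 84.0336. B = V − Δ·S = 84.0336.
(3,3): S=145.1476. Δ = (V_up−V_dn)/(S_up−S_dn) = (0.0000−100.0000)/(178.5316−121.9240) = -1.7665. V = [p*·0.0000 + (1−p*)·100.0000]/1.19 = 8.6188. B = V − Δ·S = 265.0291.
(2,0): S=55.0368. Δ = (V_up−V_dn)/(S_up−S_dn) = (84.0336−84.0336)/(67.6953−46.2309) = 0.0000. V = [p*·84.0336 + (1−p*)·84.0336]/1.19 = 70.6165. B = V − Δ·S = 70.6165.
(2,1): S=80.5896. Δ = (V_up−V_dn)/(S_up−S_dn) = (84.0336−84.0336)/(99.1252−67.6953) = 0.0000. V = [p*·84.0336 + (1−p*)·84.0336]/1.19 = 70.6165. B = V − Δ·S = 70.6165.
(2,2): S=118.0062. Δ = (V_up−V_dn)/(S_up−S_dn) = (8.6188−84.0336)/(145.1476−99.1252) = -1.6387. V = [p*·8.6188 + (1−p*)·84.0336]/1.19 = 13.7426. B = V − Δ·S = 207.1138.
(1,0): S=65.5200. Δ = (V_up−V_dn)/(S_up−S_dn) = (70.6165−70.6165)/(80.5896−55.0368) = 0.0000. V = [p*·70.6165 + (1−p*)·70.6165]/1.19 = 59.3416. B = V − Δ·S = 59.3416.
(1,1): S=95.9400. Δ = (V_up−V_dn)/(S_up−S_dn) = (13.7426−70.6165)/(118.0062−80.5896) = -1.5200. V = [p*·13.7426 + (1−p*)·70.6165]/1.19 = 16.4503. B = V − Δ·S = 162.2808.
(0,0): S=78.0000. Δ = (V_up−V_dn)/(S_up−S_dn) = (16.4503−59.3416)/(95.9400−65.5200) = -1.4100. V = [p*·16.4503 + (1−p*)·59.3416]/1.19 = 17.5205. B = V − Δ·S = 127.4982.
Check: Δ(0,0)·S0 + B(0,0) = 17.5205 = V0.

(0,0): Delta=-1.4100 Bond=127.4982
(1,0): Delta=0.0000 Bond=59.3416
(1,1): Delta=-1.5200 Bond=162.2808
(2,0): Delta=0.0000 Bond=70.6165
(2,1): Delta=0.0000 Bond=70.6165
(2,2): Delta=-1.6387 Bond=207.1138
(3,0): Delta=0.0000 Bond=84.0336
(3,1): Delta=0.0000 Bond=84.0336
(3,2): Delta=0.0000 Bond=84.0336
(3,3): Delta=-1.7665 Bond=265.0291
V0=17.5205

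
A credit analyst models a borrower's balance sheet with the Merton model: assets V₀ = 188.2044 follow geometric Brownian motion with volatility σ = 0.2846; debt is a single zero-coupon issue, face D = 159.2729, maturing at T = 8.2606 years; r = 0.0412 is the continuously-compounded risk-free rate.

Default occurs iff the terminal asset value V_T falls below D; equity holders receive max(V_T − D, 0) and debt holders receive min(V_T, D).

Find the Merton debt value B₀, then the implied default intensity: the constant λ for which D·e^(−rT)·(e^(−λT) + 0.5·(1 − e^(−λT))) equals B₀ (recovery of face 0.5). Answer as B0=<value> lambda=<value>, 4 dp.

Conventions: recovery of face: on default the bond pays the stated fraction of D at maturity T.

With assets at 188.2044 and a single debt payment of 159.2729 at 8.2606 years:
d₁ = [ln(V₀/D) + (r + σ²/2)T] / (σ√T)
   = [ln(188.2044/159.2729) + (0.0412 + 0.5·0.2846²)·8.2606] / (0.2846·√8.2606)
   = [0.166910 + 0.674879] / 0.817976 = 1.029112
d₂ = d₁ − σ√T = 1.029112 − 0.817976 = 0.211135
N(d₁) = 0.848286,  N(d₂) = 0.583609,  e^(−rT) = 0.711531
E₀ = V₀·N(d₁) − D·e^(−rT)·N(d₂)
   = 188.2044·0.848286 − 159.2729·0.711531·0.583609 = 93.512228
B₀ = V₀ − E₀ = 188.2044 − 93.512228 = 94.692172
e^(−λT) = (B₀·e^(rT)/D − 0.5)/(1 − 0.5) = (94.6922·1.405421/159.2729 − 0.5)/0.5 = 0.67112399
λ = −ln(0.67112399)/8.2606 = 0.048278

B0=94.6922 lambda=0.0483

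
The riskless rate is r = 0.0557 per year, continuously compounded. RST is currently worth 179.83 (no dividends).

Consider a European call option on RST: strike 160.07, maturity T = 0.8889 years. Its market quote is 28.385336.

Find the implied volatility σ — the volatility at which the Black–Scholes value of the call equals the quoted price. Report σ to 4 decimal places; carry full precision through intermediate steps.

At σ = 0.1328 the Black–Scholes value reproduces the quote:
σ√T = 0.1328·√0.8889 = 0.125206
d₁ = (ln(S/K) + (r+σ²/2)T) / (σ√T) = (ln(179.83/160.07) + (0.0557+0.1328²/2)·0.8889) / 0.125206 = (0.116401 + 0.057350) / 0.125206 = 1.387721
d₂ = d₁ − σ√T = 1.387721 − 0.125206 = 1.262515
e^{−rT} = 0.951694
N(d₁) = 0.917389,  N(d₂) = 0.896618
V = S·N(d₁) − K·e^{−rT}·N(d₂) = 164.974055 − 136.588720 = 28.385336 (matching the quote); vega is positive throughout, so no other σ reproduces this price

sigma = 0.1328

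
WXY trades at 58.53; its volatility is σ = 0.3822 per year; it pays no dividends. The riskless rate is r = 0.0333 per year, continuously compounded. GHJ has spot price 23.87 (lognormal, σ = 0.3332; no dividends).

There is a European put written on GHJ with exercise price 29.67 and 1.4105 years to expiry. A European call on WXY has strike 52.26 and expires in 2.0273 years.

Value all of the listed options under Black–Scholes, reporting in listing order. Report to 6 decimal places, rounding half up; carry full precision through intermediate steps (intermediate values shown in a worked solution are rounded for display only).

[GHJ put K=29.67]
σ√T = 0.3332·√1.4105 = 0.395723
d₁ = (ln(S/K) + (r+σ²/2)T) / (σ√T) = (ln(23.87/29.67) + (0.0333+0.3332²/2)·1.4105) / 0.395723 = (-0.217514 + 0.125268) / 0.395723 = -0.233107
d₂ = d₁ − σ√T = -0.233107 − 0.395723 = -0.628830
e^{−rT} = 0.954116
N(−d₁) = 0.592161,  N(−d₂) = 0.735270
price = K·e^{−rT}·N(−d₂) − S·N(−d₁) = 20.814486 − 14.134881 = 6.679606
[WXY call K=52.26]
σ√T = 0.3822·√2.0273 = 0.544189
d₁ = (ln(S/K) + (r+σ²/2)T) / (σ√T) = (ln(58.53/52.26) + (0.0333+0.3822²/2)·2.0273) / 0.544189 = (0.113308 + 0.215580) / 0.544189 = 0.604364
d₂ = d₁ − σ√T = 0.604364 − 0.544189 = 0.060175
e^{−rT} = 0.934719
N(d₁) = 0.727199,  N(d₂) = 0.523992
price = S·N(d₁) − K·e^{−rT}·N(d₂) = 42.562963 − 25.596176 = 16.966787

price(GHJ put K=29.67) = 6.679606
price(WXY call K=52.26) = 16.966787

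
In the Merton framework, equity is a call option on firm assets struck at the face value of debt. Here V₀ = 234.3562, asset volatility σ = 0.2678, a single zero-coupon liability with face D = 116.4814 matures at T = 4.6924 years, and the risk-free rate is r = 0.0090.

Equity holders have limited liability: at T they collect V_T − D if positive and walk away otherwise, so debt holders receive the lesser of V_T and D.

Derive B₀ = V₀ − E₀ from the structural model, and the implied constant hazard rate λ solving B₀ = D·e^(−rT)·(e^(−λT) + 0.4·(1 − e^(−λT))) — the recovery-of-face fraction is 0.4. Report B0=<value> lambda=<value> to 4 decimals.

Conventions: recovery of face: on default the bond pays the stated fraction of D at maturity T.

B0=107.3153 lambda=0.0143

Work the structural quantities from V₀ = 234.3562 against face 116.4814:
d₁ = [ln(V₀/D) + (r + σ²/2)T] / (σ√T)
   = [ln(234.3562/116.4814) + (0.0090 + 0.5·0.2678²)·4.6924] / (0.2678·√4.6924)
   = [0.699111 + 0.210494] / 0.580107 = 1.567994
d₂ = d₁ − σ√T = 1.567994 − 0.580107 = 0.987887
N(d₁) = 0.941559,  N(d₂) = 0.838396,  e^(−rT) = 0.958648
E₀ = V₀·N(d₁) − D·e^(−rT)·N(d₂)
   = 234.3562·0.941559 − 116.4814·0.958648·0.838396 = 127.040947
B₀ = V₀ − E₀ = 234.3562 − 127.040947 = 107.315253
e^(−λT) = (B₀·e^(rT)/D − 0.4)/(1 − 0.4) = (107.3153·1.043136/116.4814 − 0.4)/0.6 = 0.93508344
λ = −ln(0.93508344)/4.6924 = 0.014304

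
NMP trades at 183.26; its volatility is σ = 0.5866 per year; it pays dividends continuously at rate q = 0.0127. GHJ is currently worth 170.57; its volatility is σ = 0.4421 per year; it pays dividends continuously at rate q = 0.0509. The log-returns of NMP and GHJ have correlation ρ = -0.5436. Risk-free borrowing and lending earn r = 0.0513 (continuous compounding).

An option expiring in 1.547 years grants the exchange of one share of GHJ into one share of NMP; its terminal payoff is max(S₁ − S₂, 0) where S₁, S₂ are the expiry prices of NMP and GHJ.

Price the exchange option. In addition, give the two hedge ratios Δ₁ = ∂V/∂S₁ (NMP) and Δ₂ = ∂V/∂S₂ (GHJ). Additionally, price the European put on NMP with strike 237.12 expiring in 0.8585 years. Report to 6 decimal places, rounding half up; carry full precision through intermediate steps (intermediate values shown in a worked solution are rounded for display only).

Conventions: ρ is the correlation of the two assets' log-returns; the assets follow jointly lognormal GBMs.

σ_eff = √(σ₁² + σ₂² − 2ρσ₁σ₂) = √(0.5866² + 0.4421² − 2·-0.5436·0.5866·0.4421) = 0.906367
d₁ = (ln(S₁/S₂) + (q₂ − q₁ + σ_eff²/2)T) / (σ_eff√T) = (ln(183.26/170.57) + (0.0509 − 0.0127 + 0.410751)·1.547) / 1.127326 = 0.679739
d₂ = d₁ − σ_eff√T = 0.679739 − 1.127326 = -0.447587
N(d₁) = 0.751665,  N(d₂) = 0.327226
V = S₁·e^{−q₁T}·N(d₁) − S₂·e^{−q₂T}·N(d₂) = 135.070199 − 51.588477 = 83.481722
Δ₁ = e^{−q₁T}·N(d₁) = 0.737041;  Δ₂ = −e^{−q₂T}·N(d₂) = -0.302448
[vanilla: NMP put K=237.12]
σ√T = 0.5866·√0.8585 = 0.543516
d₁ = (ln(S/K) + (r−q+σ²/2)T) / (σ√T) = (ln(183.26/237.12) + (0.0513−0.0127+0.5866²/2)·0.8585) / 0.543516 = (-0.257660 + 0.180843) / 0.543516 = -0.141335
d₂ = d₁ − σ√T = -0.141335 − 0.543516 = -0.684850
e^{−rT} = 0.956915
e^{−qT} = 0.989156
N(−d₁) = 0.556197,  N(−d₂) = 0.753281
price = K·e^{−rT}·N(−d₂) − S·e^{−qT}·N(−d₁) = 170.922143 − 100.823410 = 70.098732

exchange price = 83.481722
Δ1 = 0.737041
Δ2 = -0.302448
price(NMP put K=237.12) = 70.098732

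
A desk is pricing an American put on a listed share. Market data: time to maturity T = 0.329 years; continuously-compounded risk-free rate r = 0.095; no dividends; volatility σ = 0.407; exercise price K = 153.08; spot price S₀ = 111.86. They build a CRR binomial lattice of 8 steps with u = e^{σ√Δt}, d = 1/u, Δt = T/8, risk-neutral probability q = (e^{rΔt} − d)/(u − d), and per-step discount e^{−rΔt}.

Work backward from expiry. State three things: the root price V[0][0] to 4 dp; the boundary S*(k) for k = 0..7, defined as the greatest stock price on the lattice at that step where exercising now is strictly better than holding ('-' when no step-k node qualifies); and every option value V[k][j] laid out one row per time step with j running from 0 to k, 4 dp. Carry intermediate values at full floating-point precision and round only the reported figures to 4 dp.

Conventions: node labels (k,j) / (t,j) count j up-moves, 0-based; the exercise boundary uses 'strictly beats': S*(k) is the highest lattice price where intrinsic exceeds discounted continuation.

Δt=0.04113, u=1.08604, d=0.92078, q=0.50306, disc=e^(-rΔt)=0.99610
k=8 terminal: V=max(K-S,0) → 95.2820 84.9084 72.6730 58.2416 41.2200 21.1434 0.0000 0.0000 0.0000
k=7: j=0 S=62.7709 intr=90.3091 cont=89.7122 V=90.3091[EX]; j=1 S=74.0370 intr=79.0430 cont=78.4461 V=79.0430[EX]; j=2 S=87.3251 intr=65.7549 cont=65.1580 V=65.7549[EX]; j=3 S=102.9982 intr=50.0818 cont=49.4849 V=50.0818[EX]; j=4 S=121.4843 intr=31.5957 cont=30.9988 V=31.5957[EX]; j=5 S=143.2883 intr=9.7917 cont=10.4659 V=10.4659[hold]; j=6 S=169.0056 intr=0.0000 cont=0.0000 V=0.0000[hold]; j=7 S=199.3387 intr=0.0000 cont=0.0000 V=0.0000[hold]  S*(7)=121.4843
k=6: j=0 S=68.1716 intr=84.9084 cont=84.3115 V=84.9084[EX]; j=1 S=80.4070 intr=72.6730 cont=72.0761 V=72.6730[EX]; j=2 S=94.8384 intr=58.2416 cont=57.6447 V=58.2416[EX]; j=3 S=111.8600 intr=41.2200 cont=40.6231 V=41.2200[EX]; j=4 S=131.9366 intr=21.1434 cont=20.8843 V=21.1434[EX]; j=5 S=155.6166 intr=0.0000 cont=5.1806 V=5.1806[hold]; j=6 S=183.5466 intr=0.0000 cont=0.0000 V=0.0000[hold]  S*(6)=131.9366
k=5: j=0 S=74.0370 intr=79.0430 cont=78.4461 V=79.0430[EX]; j=1 S=87.3251 intr=65.7549 cont=65.1580 V=65.7549[EX]; j=2 S=102.9982 intr=50.0818 cont=49.4849 V=50.0818[EX]; j=3 S=121.4843 intr=31.5957 cont=30.9988 V=31.5957[EX]; j=4 S=143.2883 intr=9.7917 cont=13.0620 V=13.0620[hold]; j=5 S=169.0056 intr=0.0000 cont=2.5644 V=2.5644[hold]  S*(5)=121.4843
k=4: j=0 S=80.4070 intr=72.6730 cont=72.0761 V=72.6730[EX]; j=1 S=94.8384 intr=58.2416 cont=57.6447 V=58.2416[EX]; j=2 S=111.8600 intr=41.2200 cont=40.6231 V=41.2200[EX]; j=3 S=131.9366 intr=21.1434 cont=22.1852 V=22.1852[hold]; j=4 S=155.6166 intr=0.0000 cont=7.7507 V=7.7507[hold]  S*(4)=111.8600
k=3: j=0 S=87.3251 intr=65.7549 cont=65.1580 V=65.7549[EX]; j=1 S=102.9982 intr=50.0818 cont=49.4849 V=50.0818[EX]; j=2 S=121.4843 intr=31.5957 cont=31.5209 V=31.5957[EX]; j=3 S=143.2883 intr=9.7917 cont=14.8655 V=14.8655[hold]  S*(3)=121.4843
k=2: j=0 S=94.8384 intr=58.2416 cont=57.6447 V=58.2416[EX]; j=1 S=111.8600 intr=41.2200 cont=40.6231 V=41.2200[EX]; j=2 S=131.9366 intr=21.1434 cont=23.0890 V=23.0890[hold]  S*(2)=111.8600
k=1: j=0 S=102.9982 intr=50.0818 cont=49.4849 V=50.0818[EX]; j=1 S=121.4843 intr=31.5957 cont=31.9738 V=31.9738[hold]  S*(1)=102.9982
k=0: j=0 S=111.8600 intr=41.2200 cont=40.8125 V=41.2200[EX]  S*(0)=111.8600

price = 41.2200
boundary = 111.8600 102.9982 111.8600 121.4843 111.8600 121.4843 131.9366 121.4843
tree:
41.2200
50.0818 31.9738
58.2416 41.2200 23.0890
65.7549 50.0818 31.5957 14.8655
72.6730 58.2416 41.2200 22.1852 7.7507
79.0430 65.7549 50.0818 31.5957 13.0620 2.5644
84.9084 72.6730 58.2416 41.2200 21.1434 5.1806 0.0000
90.3091 79.0430 65.7549 50.0818 31.5957 10.4659 0.0000 0.0000
95.2820 84.9084 72.6730 58.2416 41.2200 21.1434 0.0000 0.0000 0.0000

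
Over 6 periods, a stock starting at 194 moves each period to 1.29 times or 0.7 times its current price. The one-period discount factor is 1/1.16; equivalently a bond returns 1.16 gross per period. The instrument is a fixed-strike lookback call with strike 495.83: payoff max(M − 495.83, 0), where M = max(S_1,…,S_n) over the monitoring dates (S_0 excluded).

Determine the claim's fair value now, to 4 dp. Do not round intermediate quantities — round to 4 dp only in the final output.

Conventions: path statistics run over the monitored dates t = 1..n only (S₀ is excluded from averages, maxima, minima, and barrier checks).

Set p* = 0.7797 (from d < R < u); the path-dependent value is the discounted p*-expectation over all price paths.
Enumerate all 2^6 = 64 price paths (U = up ×1.29, D = down ×0.7); each path with k up-moves has probability p*^k·(1−p*)^(6−k).
DDDDDD: M=135.8000, payoff=0.0000, prob=0.000114
UDDDDD: M=250.2600, payoff=0.0000, prob=0.000405
DUDDDD: M=175.1820, payoff=0.0000, prob=0.000405
UUDDDD: M=322.8354, payoff=0.0000, prob=0.001433
DDUDDD: M=135.8000, payoff=0.0000, prob=0.000405
UDUDDD: M=250.2600, payoff=0.0000, prob=0.001433
DUUDDD: M=225.9848, payoff=0.0000, prob=0.001433
UUUDDD: M=416.4577, payoff=0.0000, prob=0.005070
DDDUDD: M=135.8000, payoff=0.0000, prob=0.000405
UDDUDD: M=250.2600, payoff=0.0000, prob=0.001433
DUDUDD: M=175.1820, payoff=0.0000, prob=0.001433
UUDUDD: M=322.8354, payoff=0.0000, prob=0.005070
DDUUDD: M=158.1893, payoff=0.0000, prob=0.001433
UDUUDD: M=291.5204, payoff=0.0000, prob=0.005070
DUUUDD: M=291.5204, payoff=0.0000, prob=0.005070
UUUUDD: M=537.2304, payoff=41.4004, prob=0.017939
DDDDUD: M=135.8000, payoff=0.0000, prob=0.000405
UDDDUD: M=250.2600, payoff=0.0000, prob=0.001433
DUDDUD: M=175.1820, payoff=0.0000, prob=0.001433
UUDDUD: M=322.8354, payoff=0.0000, prob=0.005070
DDUDUD: M=135.8000, payoff=0.0000, prob=0.001433
UDUDUD: M=250.2600, payoff=0.0000, prob=0.005070
DUUDUD: M=225.9848, payoff=0.0000, prob=0.005070
UUUDUD: M=416.4577, payoff=0.0000, prob=0.017939
DDDUUD: M=135.8000, payoff=0.0000, prob=0.001433
UDDUUD: M=250.2600, payoff=0.0000, prob=0.005070
DUDUUD: M=204.0643, payoff=0.0000, prob=0.005070
UUDUUD: M=376.0613, payoff=0.0000, prob=0.017939
DDUUUD: M=204.0643, payoff=0.0000, prob=0.005070
UDUUUD: M=376.0613, payoff=0.0000, prob=0.017939
DUUUUD: M=376.0613, payoff=0.0000, prob=0.017939
UUUUUD: M=693.0272, payoff=197.1972, prob=0.063478
DDDDDU: M=135.8000, payoff=0.0000, prob=0.000405
UDDDDU: M=250.2600, payoff=0.0000, prob=0.001433
DUDDDU: M=175.1820, payoff=0.0000, prob=0.001433
UUDDDU: M=322.8354, payoff=0.0000, prob=0.005070
DDUDDU: M=135.8000, payoff=0.0000, prob=0.001433
UDUDDU: M=250.2600, payoff=0.0000, prob=0.005070
DUUDDU: M=225.9848, payoff=0.0000, prob=0.005070
UUUDDU: M=416.4577, payoff=0.0000, prob=0.017939
DDDUDU: M=135.8000, payoff=0.0000, prob=0.001433
UDDUDU: M=250.2600, payoff=0.0000, prob=0.005070
DUDUDU: M=175.1820, payoff=0.0000, prob=0.005070
UUDUDU: M=322.8354, payoff=0.0000, prob=0.017939
DDUUDU: M=158.1893, payoff=0.0000, prob=0.005070
UDUUDU: M=291.5204, payoff=0.0000, prob=0.017939
DUUUDU: M=291.5204, payoff=0.0000, prob=0.017939
UUUUDU: M=537.2304, payoff=41.4004, prob=0.063478
DDDDUU: M=135.8000, payoff=0.0000, prob=0.001433
UDDDUU: M=250.2600, payoff=0.0000, prob=0.005070
DUDDUU: M=175.1820, payoff=0.0000, prob=0.005070
UUDDUU: M=322.8354, payoff=0.0000, prob=0.017939
DDUDUU: M=142.8450, payoff=0.0000, prob=0.005070
UDUDUU: M=263.2429, payoff=0.0000, prob=0.017939
DUUDUU: M=263.2429, payoff=0.0000, prob=0.017939
UUUDUU: M=485.1190, payoff=0.0000, prob=0.063478
DDDUUU: M=142.8450, payoff=0.0000, prob=0.005070
UDDUUU: M=263.2429, payoff=0.0000, prob=0.017939
DUDUUU: M=263.2429, payoff=0.0000, prob=0.017939
UUDUUU: M=485.1190, payoff=0.0000, prob=0.063478
DDUUUU: M=263.2429, payoff=0.0000, prob=0.017939
UDUUUU: M=485.1190, payoff=0.0000, prob=0.063478
DUUUUU: M=485.1190, payoff=0.0000, prob=0.063478
UUUUUU: M=894.0051, payoff=398.1751, prob=0.224613
Price = Σ prob·payoff / R^6 = 105.323603 / 2.436396 = 43.2293

price = 43.2293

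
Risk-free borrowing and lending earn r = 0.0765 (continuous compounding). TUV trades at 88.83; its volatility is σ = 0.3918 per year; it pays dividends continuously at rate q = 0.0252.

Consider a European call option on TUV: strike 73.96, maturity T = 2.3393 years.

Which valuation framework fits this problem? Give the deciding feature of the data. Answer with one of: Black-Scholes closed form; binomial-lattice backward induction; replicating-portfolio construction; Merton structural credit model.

framework: Black-Scholes closed form

Key observation: the instrument is a plain European call (strike 73.96) on a lognormal asset; the exact continuous-time formula applies directly.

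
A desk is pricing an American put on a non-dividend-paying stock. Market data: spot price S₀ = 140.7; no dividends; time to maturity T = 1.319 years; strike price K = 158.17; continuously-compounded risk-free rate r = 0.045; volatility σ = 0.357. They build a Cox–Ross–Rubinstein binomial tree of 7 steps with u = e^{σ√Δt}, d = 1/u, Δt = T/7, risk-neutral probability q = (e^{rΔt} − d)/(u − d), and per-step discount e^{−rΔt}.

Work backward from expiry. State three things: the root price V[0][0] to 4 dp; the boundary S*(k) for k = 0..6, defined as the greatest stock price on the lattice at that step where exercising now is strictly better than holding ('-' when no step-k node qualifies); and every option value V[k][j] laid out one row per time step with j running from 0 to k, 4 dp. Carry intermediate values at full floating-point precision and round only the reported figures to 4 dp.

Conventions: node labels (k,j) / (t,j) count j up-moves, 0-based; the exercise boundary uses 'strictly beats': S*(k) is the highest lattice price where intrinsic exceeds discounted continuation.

price = 29.3816
boundary = - - 103.2026 88.3871 103.2026 120.5015 103.2026
tree:
29.3816
40.9362 17.8046
54.9674 26.9694 8.5263
69.7829 39.3950 14.4391 2.4886
82.4715 54.9674 23.7889 4.9086 0.0000
93.3386 69.7829 37.6685 9.6820 0.0000 0.0000
102.6456 82.4715 54.9674 19.0973 0.0000 0.0000 0.0000
110.6165 93.3386 69.7829 37.6685 0.0000 0.0000 0.0000 0.0000

params: Δt=0.18843 u=1.16762 d=0.85644 q=0.48870 e^(-rΔt)=0.99156
t_7 payoffs: 110.6165 93.3386 69.7829 37.6685 0.0000 0.0000 0.0000 0.0000
t_6: node(6,0) S=55.5244 payoff=102.6456 vs cont=101.3101 → 102.6456 [stop]  node(6,1) S=75.6985 payoff=82.4715 vs cont=81.1360 → 82.4715 [stop]  node(6,2) S=103.2026 payoff=54.9674 vs cont=53.6319 → 54.9674 [stop]  node(6,3) S=140.7000 payoff=17.4700 vs cont=19.0973 → 19.0973 [wait]  node(6,4) S=191.8216 payoff=0.0000 vs cont=0.0000 → 0.0000 [wait]  node(6,5) S=261.5175 payoff=0.0000 vs cont=0.0000 → 0.0000 [wait]  node(6,6) S=356.5366 payoff=0.0000 vs cont=0.0000 → 0.0000 [wait]  ⇒ S*(6)=103.2026
t_5: node(5,0) S=64.8314 payoff=93.3386 vs cont=92.0031 → 93.3386 [stop]  node(5,1) S=88.3871 payoff=69.7829 vs cont=68.4474 → 69.7829 [stop]  node(5,2) S=120.5015 payoff=37.6685 vs cont=37.1215 → 37.6685 [stop]  node(5,3) S=164.2842 payoff=0.0000 vs cont=9.6820 → 9.6820 [wait]  node(5,4) S=223.9748 payoff=0.0000 vs cont=0.0000 → 0.0000 [wait]  node(5,5) S=305.3532 payoff=0.0000 vs cont=0.0000 → 0.0000 [wait]  ⇒ S*(5)=120.5015
t_4: node(4,0) S=75.6985 payoff=82.4715 vs cont=81.1360 → 82.4715 [stop]  node(4,1) S=103.2026 payoff=54.9674 vs cont=53.6319 → 54.9674 [stop]  node(4,2) S=140.7000 payoff=17.4700 vs cont=23.7889 → 23.7889 [wait]  node(4,3) S=191.8216 payoff=0.0000 vs cont=4.9086 → 4.9086 [wait]  node(4,4) S=261.5175 payoff=0.0000 vs cont=0.0000 → 0.0000 [wait]  ⇒ S*(4)=103.2026
t_3: node(3,0) S=88.3871 payoff=69.7829 vs cont=68.4474 → 69.7829 [stop]  node(3,1) S=120.5015 payoff=37.6685 vs cont=39.3950 → 39.3950 [wait]  node(3,2) S=164.2842 payoff=0.0000 vs cont=14.4391 → 14.4391 [wait]  node(3,3) S=223.9748 payoff=0.0000 vs cont=2.4886 → 2.4886 [wait]  ⇒ S*(3)=88.3871
t_2: node(2,0) S=103.2026 payoff=54.9674 vs cont=54.4685 → 54.9674 [stop]  node(2,1) S=140.7000 payoff=17.4700 vs cont=26.9694 → 26.9694 [wait]  node(2,2) S=191.8216 payoff=0.0000 vs cont=8.5263 → 8.5263 [wait]  ⇒ S*(2)=103.2026
t_1: node(1,0) S=120.5015 payoff=37.6685 vs cont=40.9362 → 40.9362 [wait]  node(1,1) S=164.2842 payoff=0.0000 vs cont=17.8046 → 17.8046 [wait]  ⇒ S*(1)=-
t_0: node(0,0) S=140.7000 payoff=17.4700 vs cont=29.3816 → 29.3816 [wait]  ⇒ S*(0)=-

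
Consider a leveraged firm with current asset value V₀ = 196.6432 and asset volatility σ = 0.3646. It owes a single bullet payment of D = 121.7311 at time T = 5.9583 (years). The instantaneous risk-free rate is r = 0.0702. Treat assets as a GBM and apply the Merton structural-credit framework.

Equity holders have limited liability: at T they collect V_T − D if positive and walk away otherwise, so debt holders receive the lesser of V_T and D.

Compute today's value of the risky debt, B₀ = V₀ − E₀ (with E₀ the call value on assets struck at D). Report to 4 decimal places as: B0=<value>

B0=71.5268

Equity is a call on the firm's assets struck at D = 121.7311:
d₁ = [ln(V₀/D) + (r + σ²/2)T] / (σ√T)
   = [ln(196.6432/121.7311) + (0.0702 + 0.5·0.3646²)·5.9583] / (0.3646·√5.9583)
   = [0.479576 + 0.814300] / 0.889975 = 1.453835
d₂ = d₁ − σ√T = 1.453835 − 0.889975 = 0.563860
N(d₁) = 0.927004,  N(d₂) = 0.713575,  e^(−rT) = 0.658183
E₀ = V₀·N(d₁) − D·e^(−rT)·N(d₂)
   = 196.6432·0.927004 − 121.7311·0.658183·0.713575 = 125.116443
B₀ = V₀ − E₀ = 196.6432 − 125.116443 = 71.526757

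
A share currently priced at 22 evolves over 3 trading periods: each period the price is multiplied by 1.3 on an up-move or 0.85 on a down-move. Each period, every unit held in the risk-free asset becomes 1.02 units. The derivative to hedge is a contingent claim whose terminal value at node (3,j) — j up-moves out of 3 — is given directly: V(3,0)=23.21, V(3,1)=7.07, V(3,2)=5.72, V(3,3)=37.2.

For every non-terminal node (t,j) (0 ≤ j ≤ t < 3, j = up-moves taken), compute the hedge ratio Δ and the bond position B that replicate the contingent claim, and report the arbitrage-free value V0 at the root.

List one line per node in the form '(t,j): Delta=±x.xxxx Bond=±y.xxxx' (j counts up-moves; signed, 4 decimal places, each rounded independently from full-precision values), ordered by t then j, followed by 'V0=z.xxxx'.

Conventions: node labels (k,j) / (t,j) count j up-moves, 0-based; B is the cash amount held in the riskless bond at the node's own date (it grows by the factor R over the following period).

The replicating-portfolio and risk-neutral prices coincide; use p* = (1.02−0.85)/(1.3−0.85) = 0.3778 for the latter.
Payoffs at expiry: V(3,0)=23.2100, V(3,1)=7.0700, V(3,2)=5.7200, V(3,3)=37.2000
Node (2,0) S=15.8950: V=(p*·7.0700+(1−p*)·23.2100)/1.02=16.7771; Δ=(7.0700−23.2100)/(20.6635−13.5107)=-2.2565; B=V−Δ·S=52.6438
Node (2,1) S=24.3100: V=(p*·5.7200+(1−p*)·7.0700)/1.02=6.4314; Δ=(5.7200−7.0700)/(31.6030−20.6635)=-0.1234; B=V−Δ·S=9.4314
Node (2,2) S=37.1800: V=(p*·37.2000+(1−p*)·5.7200)/1.02=17.2671; Δ=(37.2000−5.7200)/(48.3340−31.6030)=1.8815; B=V−Δ·S=-52.6885
Node (1,0) S=18.7000: V=(p*·6.4314+(1−p*)·16.7771)/1.02=12.6164; Δ=(6.4314−16.7771)/(24.3100−15.8950)=-1.2294; B=V−Δ·S=35.6070
Node (1,1) S=28.6000: V=(p*·17.2671+(1−p*)·6.4314)/1.02=10.3185; Δ=(17.2671−6.4314)/(37.1800−24.3100)=0.8419; B=V−Δ·S=-13.7609
Node (0,0) S=22.0000: V=(p*·10.3185+(1−p*)·12.6164)/1.02=11.5179; Δ=(10.3185−12.6164)/(28.6000−18.7000)=-0.2321; B=V−Δ·S=16.6244
Sanity check at the root: Δ(0,0)·S0 + B(0,0) reproduces V0 = 11.5179.

(0,0): Delta=-0.2321 Bond=16.6244
(1,0): Delta=-1.2294 Bond=35.6070
(1,1): Delta=0.8419 Bond=-13.7609
(2,0): Delta=-2.2565 Bond=52.6438
(2,1): Delta=-0.1234 Bond=9.4314
(2,2): Delta=1.8815 Bond=-52.6885
V0=11.5179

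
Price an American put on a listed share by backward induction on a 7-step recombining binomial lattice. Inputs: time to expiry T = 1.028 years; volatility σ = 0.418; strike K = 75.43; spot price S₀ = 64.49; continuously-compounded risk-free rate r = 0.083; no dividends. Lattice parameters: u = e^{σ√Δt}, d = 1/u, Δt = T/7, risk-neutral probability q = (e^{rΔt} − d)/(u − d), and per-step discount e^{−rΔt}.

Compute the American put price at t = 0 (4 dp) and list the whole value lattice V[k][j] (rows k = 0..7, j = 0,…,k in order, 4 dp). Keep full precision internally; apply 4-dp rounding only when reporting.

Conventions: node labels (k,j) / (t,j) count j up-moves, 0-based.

price = 14.9185
tree:
14.9185
21.0495 9.1094
28.6180 13.9430 4.4642
35.5469 20.4993 7.6815 1.3330
41.4502 28.6180 12.8251 2.6889 0.0000
46.4797 35.5469 20.4855 5.4237 0.0000 0.0000
50.7647 41.4502 28.6180 10.9400 0.0000 0.0000 0.0000
54.4156 46.4797 35.5469 20.4855 0.0000 0.0000 0.0000 0.0000

params: Δt=0.14686 u=1.17373 d=0.85199 q=0.49816 e^(-rΔt)=0.98788
t_7 payoffs: 54.4156 46.4797 35.5469 20.4855 0.0000 0.0000 0.0000 0.0000
k=6: node(6,0) S=24.6653 payoff=50.7647 vs cont=49.8509 → 50.7647 [stop]  node(6,1) S=33.9798 payoff=41.4502 vs cont=40.5363 → 41.4502 [stop]  node(6,2) S=46.8120 payoff=28.6180 vs cont=27.7042 → 28.6180 [stop]  node(6,3) S=64.4900 payoff=10.9400 vs cont=10.1560 → 10.9400 [stop]  node(6,4) S=88.8440 payoff=0.0000 vs cont=0.0000 → 0.0000 [wait]  node(6,5) S=122.3949 payoff=0.0000 vs cont=0.0000 → 0.0000 [wait]  node(6,6) S=168.6161 payoff=0.0000 vs cont=0.0000 → 0.0000 [wait]
k=5: node(5,0) S=28.9503 payoff=46.4797 vs cont=45.5658 → 46.4797 [stop]  node(5,1) S=39.8831 payoff=35.5469 vs cont=34.6330 → 35.5469 [stop]  node(5,2) S=54.9445 payoff=20.4855 vs cont=19.5716 → 20.4855 [stop]  node(5,3) S=75.6938 payoff=0.0000 vs cont=5.4237 → 5.4237 [wait]  node(5,4) S=104.2787 payoff=0.0000 vs cont=0.0000 → 0.0000 [wait]  node(5,5) S=143.6585 payoff=0.0000 vs cont=0.0000 → 0.0000 [wait]
k=4: node(4,0) S=33.9798 payoff=41.4502 vs cont=40.5363 → 41.4502 [stop]  node(4,1) S=46.8120 payoff=28.6180 vs cont=27.7042 → 28.6180 [stop]  node(4,2) S=64.4900 payoff=10.9400 vs cont=12.8251 → 12.8251 [wait]  node(4,3) S=88.8440 payoff=0.0000 vs cont=2.6889 → 2.6889 [wait]  node(4,4) S=122.3949 payoff=0.0000 vs cont=0.0000 → 0.0000 [wait]
k=3: node(3,0) S=39.8831 payoff=35.5469 vs cont=34.6330 → 35.5469 [stop]  node(3,1) S=54.9445 payoff=20.4855 vs cont=20.4993 → 20.4993 [wait]  node(3,2) S=75.6938 payoff=0.0000 vs cont=7.6815 → 7.6815 [wait]  node(3,3) S=104.2787 payoff=0.0000 vs cont=1.3330 → 1.3330 [wait]
k=2: node(2,0) S=46.8120 payoff=28.6180 vs cont=27.7110 → 28.6180 [stop]  node(2,1) S=64.4900 payoff=10.9400 vs cont=13.9430 → 13.9430 [wait]  node(2,2) S=88.8440 payoff=0.0000 vs cont=4.4642 → 4.4642 [wait]
k=1: node(1,0) S=54.9445 payoff=20.4855 vs cont=21.0495 → 21.0495 [wait]  node(1,1) S=75.6938 payoff=0.0000 vs cont=9.1094 → 9.1094 [wait]
k=0: node(0,0) S=64.4900 payoff=10.9400 vs cont=14.9185 → 14.9185 [wait]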